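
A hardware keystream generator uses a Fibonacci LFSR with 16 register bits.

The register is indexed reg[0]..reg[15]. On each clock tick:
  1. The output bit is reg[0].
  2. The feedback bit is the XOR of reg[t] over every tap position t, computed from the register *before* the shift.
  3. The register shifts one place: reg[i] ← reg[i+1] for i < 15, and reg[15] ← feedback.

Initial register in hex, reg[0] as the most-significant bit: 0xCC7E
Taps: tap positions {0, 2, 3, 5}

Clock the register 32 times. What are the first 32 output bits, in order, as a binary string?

11001100011111100001000110110100

step | reg (before) | out | fb
   0 | 1100110001111110 | 1 | 0
   1 | 1001100011111100 | 1 | 0
   2 | 0011000111111000 | 0 | 0
   3 | 0110001111110000 | 0 | 1
   4 | 1100011111100001 | 1 | 0
   5 | 1000111111000010 | 1 | 0
   6 | 0001111110000100 | 0 | 0
   7 | 0011111100001000 | 0 | 1
   8 | 0111111000010001 | 0 | 1
   9 | 1111110000100011 | 1 | 0
  10 | 1111100001000110 | 1 | 1
  11 | 1111000010001101 | 1 | 1
  12 | 1110000100011011 | 1 | 0
  13 | 1100001000110110 | 1 | 1
  14 | 1000010001101101 | 1 | 0
  15 | 0000100011011010 | 0 | 0
  16 | 0001000110110100 | 0 | 1
  17 | 0010001101101001 | 0 | 1
  18 | 0100011011010011 | 0 | 1
  19 | 1000110110100111 | 1 | 0
  20 | 0001101101001110 | 0 | 1
  21 | 0011011010011101 | 0 | 1
  22 | 0110110100111011 | 0 | 0
  23 | 1101101001110110 | 1 | 0
  24 | 1011010011101100 | 1 | 0
  25 | 0110100111011000 | 0 | 1
  26 | 1101001110110001 | 1 | 0
  27 | 1010011101100010 | 1 | 1
  28 | 0100111011000101 | 0 | 1
  29 | 1001110110001011 | 1 | 1
  30 | 0011101100010111 | 0 | 0
  31 | 0111011000101110 | 0 | 1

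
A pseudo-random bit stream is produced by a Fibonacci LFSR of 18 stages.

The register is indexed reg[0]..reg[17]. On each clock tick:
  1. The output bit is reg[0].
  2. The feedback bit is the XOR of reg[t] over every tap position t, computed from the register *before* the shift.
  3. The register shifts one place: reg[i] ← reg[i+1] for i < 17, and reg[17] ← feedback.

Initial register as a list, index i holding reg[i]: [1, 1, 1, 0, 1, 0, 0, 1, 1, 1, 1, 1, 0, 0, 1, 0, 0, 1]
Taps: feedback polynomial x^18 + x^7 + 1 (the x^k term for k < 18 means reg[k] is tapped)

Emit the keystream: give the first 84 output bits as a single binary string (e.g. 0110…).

111010011111001001000100001101000001011110001111111101000001110101111110101010001000

k : reg_k → out_k, fb_k
0: 111010011111001001 → 1, fb=0
1: 110100111110010010 → 1, fb=0
2: 101001111100100100 → 1, fb=0
3: 010011111001001000 → 0, fb=1
4: 100111110010010001 → 1, fb=0
5: 001111100100100010 → 0, fb=0
6: 011111001001000100 → 0, fb=0
7: 111110010010001000 → 1, fb=0
8: 111100100100010000 → 1, fb=1
9: 111001001000100001 → 1, fb=1
10: 110010010001000011 → 1, fb=0
11: 100100100010000110 → 1, fb=1
12: 001001000100001101 → 0, fb=0
13: 010010001000011010 → 0, fb=0
14: 100100010000110100 → 1, fb=0
15: 001000100001101000 → 0, fb=0
16: 010001000011010000 → 0, fb=0
17: 100010000110100000 → 1, fb=1
18: 000100001101000001 → 0, fb=0
19: 001000011010000010 → 0, fb=1
20: 010000110100000101 → 0, fb=1
21: 100001101000001011 → 1, fb=1
22: 000011010000010111 → 0, fb=1
23: 000110100000101111 → 0, fb=0
24: 001101000001011110 → 0, fb=0
25: 011010000010111100 → 0, fb=0
26: 110100000101111000 → 1, fb=1
27: 101000001011110001 → 1, fb=1
28: 010000010111100011 → 0, fb=1
29: 100000101111000111 → 1, fb=1
30: 000001011110001111 → 0, fb=1
31: 000010111100011111 → 0, fb=1
32: 000101111000111111 → 0, fb=1
33: 001011110001111111 → 0, fb=1
34: 010111100011111111 → 0, fb=0
35: 101111000111111110 → 1, fb=1
36: 011110001111111101 → 0, fb=0
37: 111100011111111010 → 1, fb=0
38: 111000111111110100 → 1, fb=0
39: 110001111111101000 → 1, fb=0
40: 100011111111010000 → 1, fb=0
41: 000111111110100000 → 0, fb=1
42: 001111111101000001 → 0, fb=1
43: 011111111010000011 → 0, fb=1
44: 111111110100000111 → 1, fb=0
45: 111111101000001110 → 1, fb=1
46: 111111010000011101 → 1, fb=0
47: 111110100000111010 → 1, fb=1
48: 111101000001110101 → 1, fb=1
49: 111010000011101011 → 1, fb=1
50: 110100000111010111 → 1, fb=1
51: 101000001110101111 → 1, fb=1
52: 010000011101011111 → 0, fb=1
53: 100000111010111111 → 1, fb=0
54: 000001110101111110 → 0, fb=1
55: 000011101011111101 → 0, fb=0
56: 000111010111111010 → 0, fb=1
57: 001110101111110101 → 0, fb=0
58: 011101011111101010 → 0, fb=1
59: 111010111111010101 → 1, fb=0
60: 110101111110101010 → 1, fb=0
61: 101011111101010100 → 1, fb=0
62: 010111111010101000 → 0, fb=1
63: 101111110101010001 → 1, fb=0
64: 011111101010100010 → 0, fb=0
65: 111111010101000100 → 1, fb=0
66: 111110101010001000 → 1, fb=1
67: 111101010100010001 → 1, fb=0
68: 111010101000100010 → 1, fb=1
69: 110101010001000101 → 1, fb=0
70: 101010100010001010 → 1, fb=1
71: 010101000100010101 → 0, fb=0
72: 101010001000101010 → 1, fb=1
73: 010100010001010101 → 0, fb=1
74: 101000100010101011 → 1, fb=1
75: 010001000101010111 → 0, fb=0
76: 100010001010101110 → 1, fb=1
77: 000100010101011101 → 0, fb=1
78: 001000101010111011 → 0, fb=0
79: 010001010101110110 → 0, fb=1
80: 100010101011101101 → 1, fb=1
81: 000101010111011011 → 0, fb=1
82: 001010101110110111 → 0, fb=0
83: 010101011101101110 → 0, fb=1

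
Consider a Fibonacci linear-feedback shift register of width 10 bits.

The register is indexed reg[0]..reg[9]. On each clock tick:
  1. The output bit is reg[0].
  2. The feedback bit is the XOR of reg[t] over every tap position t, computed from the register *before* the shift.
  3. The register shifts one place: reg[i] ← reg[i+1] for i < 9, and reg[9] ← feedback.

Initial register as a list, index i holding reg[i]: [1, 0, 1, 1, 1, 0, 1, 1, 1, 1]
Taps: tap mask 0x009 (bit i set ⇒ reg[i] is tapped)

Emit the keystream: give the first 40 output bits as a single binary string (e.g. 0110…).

1011101111011001010001001101100010000111

step | reg (before) | out | fb
   0 | 1011101111 | 1 | 0
   1 | 0111011110 | 0 | 1
   2 | 1110111101 | 1 | 1
   3 | 1101111011 | 1 | 0
   4 | 1011110110 | 1 | 0
   5 | 0111101100 | 0 | 1
   6 | 1111011001 | 1 | 0
   7 | 1110110010 | 1 | 1
   8 | 1101100101 | 1 | 0
   9 | 1011001010 | 1 | 0
  10 | 0110010100 | 0 | 0
  11 | 1100101000 | 1 | 1
  12 | 1001010001 | 1 | 0
  13 | 0010100010 | 0 | 0
  14 | 0101000100 | 0 | 1
  15 | 1010001001 | 1 | 1
  16 | 0100010011 | 0 | 0
  17 | 1000100110 | 1 | 1
  18 | 0001001101 | 0 | 1
  19 | 0010011011 | 0 | 0
  20 | 0100110110 | 0 | 0
  21 | 1001101100 | 1 | 0
  22 | 0011011000 | 0 | 1
  23 | 0110110001 | 0 | 0
  24 | 1101100010 | 1 | 0
  25 | 1011000100 | 1 | 0
  26 | 0110001000 | 0 | 0
  27 | 1100010000 | 1 | 1
  28 | 1000100001 | 1 | 1
  29 | 0001000011 | 0 | 1
  30 | 0010000111 | 0 | 0
  31 | 0100001110 | 0 | 0
  32 | 1000011100 | 1 | 1
  33 | 0000111001 | 0 | 0
  34 | 0001110010 | 0 | 1
  35 | 0011100101 | 0 | 1
  36 | 0111001011 | 0 | 1
  37 | 1110010111 | 1 | 1
  38 | 1100101111 | 1 | 1
  39 | 1001011111 | 1 | 0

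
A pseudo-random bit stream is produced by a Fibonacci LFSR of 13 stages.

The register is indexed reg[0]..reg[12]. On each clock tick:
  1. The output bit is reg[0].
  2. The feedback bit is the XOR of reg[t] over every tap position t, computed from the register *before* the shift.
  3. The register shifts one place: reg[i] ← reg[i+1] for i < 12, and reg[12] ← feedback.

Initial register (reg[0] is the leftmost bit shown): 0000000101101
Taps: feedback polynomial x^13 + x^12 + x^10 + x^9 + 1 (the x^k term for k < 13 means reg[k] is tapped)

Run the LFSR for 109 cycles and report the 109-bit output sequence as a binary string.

0000000101101101101110101110101111100110101111011001010000110001000111010101101111001010001011100101010011000

k : reg_k → out_k, fb_k
0: 0000000101101 → 0, fb=1
1: 0000001011011 → 0, fb=0
2: 0000010110110 → 0, fb=1
3: 0000101101101 → 0, fb=1
4: 0001011011011 → 0, fb=0
5: 0010110110110 → 0, fb=1
6: 0101101101101 → 0, fb=1
7: 1011011011011 → 1, fb=1
8: 0110110110111 → 0, fb=0
9: 1101101101110 → 1, fb=1
10: 1011011011101 → 1, fb=0
11: 0110110111010 → 0, fb=1
12: 1101101110101 → 1, fb=1
13: 1011011101011 → 1, fb=1
14: 0110111010111 → 0, fb=0
15: 1101110101110 → 1, fb=1
16: 1011101011101 → 1, fb=0
17: 0111010111010 → 0, fb=1
18: 1110101110101 → 1, fb=1
19: 1101011101011 → 1, fb=1
20: 1010111010111 → 1, fb=1
21: 0101110101111 → 0, fb=1
22: 1011101011111 → 1, fb=0
23: 0111010111110 → 0, fb=0
24: 1110101111100 → 1, fb=1
25: 1101011111001 → 1, fb=1
26: 1010111110011 → 1, fb=0
27: 0101111100110 → 0, fb=1
28: 1011111001101 → 1, fb=0
29: 0111110011010 → 0, fb=1
30: 1111100110101 → 1, fb=1
31: 1111001101011 → 1, fb=1
32: 1110011010111 → 1, fb=1
33: 1100110101111 → 1, fb=0
34: 1001101011110 → 1, fb=1
35: 0011010111101 → 0, fb=1
36: 0110101111011 → 0, fb=0
37: 1101011110110 → 1, fb=0
38: 1010111101100 → 1, fb=1
39: 0101111011001 → 0, fb=0
40: 1011110110010 → 1, fb=1
41: 0111101100101 → 0, fb=0
42: 1111011001010 → 1, fb=0
43: 1110110010100 → 1, fb=0
44: 1101100101000 → 1, fb=0
45: 1011001010000 → 1, fb=1
46: 0110010100001 → 0, fb=1
47: 1100101000011 → 1, fb=0
48: 1001010000110 → 1, fb=0
49: 0010100001100 → 0, fb=0
50: 0101000011000 → 0, fb=1
51: 1010000110001 → 1, fb=0
52: 0100001100010 → 0, fb=0
53: 1000011000100 → 1, fb=0
54: 0000110001000 → 0, fb=1
55: 0001100010001 → 0, fb=1
56: 0011000100011 → 0, fb=1
57: 0110001000111 → 0, fb=0
58: 1100010001110 → 1, fb=1
59: 1000100011101 → 1, fb=0
60: 0001000111010 → 0, fb=1
61: 0010001110101 → 0, fb=0
62: 0100011101010 → 0, fb=1
63: 1000111010101 → 1, fb=1
64: 0001110101011 → 0, fb=0
65: 0011101010110 → 0, fb=1
66: 0111010101101 → 0, fb=1
67: 1110101011011 → 1, fb=1
68: 1101010110111 → 1, fb=1
69: 1010101101111 → 1, fb=0
70: 0101011011110 → 0, fb=0
71: 1010110111100 → 1, fb=1
72: 0101101111001 → 0, fb=0
73: 1011011110010 → 1, fb=1
74: 0110111100101 → 0, fb=0
75: 1101111001010 → 1, fb=0
76: 1011110010100 → 1, fb=0
77: 0111100101000 → 0, fb=1
78: 1111001010001 → 1, fb=0
79: 1110010100010 → 1, fb=1
80: 1100101000101 → 1, fb=1
81: 1001010001011 → 1, fb=1
82: 0010100010111 → 0, fb=0
83: 0101000101110 → 0, fb=0
84: 1010001011100 → 1, fb=1
85: 0100010111001 → 0, fb=0
86: 1000101110010 → 1, fb=1
87: 0001011100101 → 0, fb=0
88: 0010111001010 → 0, fb=1
89: 0101110010101 → 0, fb=0
90: 1011100101010 → 1, fb=0
91: 0111001010100 → 0, fb=1
92: 1110010101001 → 1, fb=1
93: 1100101010011 → 1, fb=0
94: 1001010100110 → 1, fb=0
95: 0010101001100 → 0, fb=0
96: 0101010011000 → 0, fb=1
97: 1010100110001 → 1, fb=0
98: 0101001100010 → 0, fb=0
99: 1010011000100 → 1, fb=0
100: 0100110001000 → 0, fb=1
101: 1001100010001 → 1, fb=0
102: 0011000100010 → 0, fb=0
103: 0110001000100 → 0, fb=1
104: 1100010001001 → 1, fb=1
105: 1000100010011 → 1, fb=0
106: 0001000100110 → 0, fb=1
107: 0010001001101 → 0, fb=1
108: 0100010011011 → 0, fb=0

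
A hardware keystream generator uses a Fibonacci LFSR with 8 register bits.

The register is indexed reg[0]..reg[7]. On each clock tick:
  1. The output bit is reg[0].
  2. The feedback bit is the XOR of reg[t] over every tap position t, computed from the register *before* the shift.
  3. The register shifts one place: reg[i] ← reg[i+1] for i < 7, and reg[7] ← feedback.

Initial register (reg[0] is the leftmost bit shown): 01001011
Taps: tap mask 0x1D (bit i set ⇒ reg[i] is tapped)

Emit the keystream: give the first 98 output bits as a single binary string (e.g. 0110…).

01001011100000011001001001101110010000010101101101011001011000011111011011110101110100010000110110

tick  register→output (feedback)
  0  01001011→0 (1)
  1  10010111→1 (0)
  2  00101110→0 (0)
  3  01011100→0 (0)
  4  10111000→1 (0)
  5  01110000→0 (0)
  6  11100000→1 (0)
  7  11000000→1 (1)
  8  10000001→1 (1)
  9  00000011→0 (0)
 10  00000110→0 (0)
 11  00001100→0 (1)
 12  00011001→0 (0)
 13  00110010→0 (0)
 14  01100100→0 (1)
 15  11001001→1 (0)
 16  10010010→1 (0)
 17  00100100→0 (1)
 18  01001001→0 (1)
 19  10010011→1 (0)
 20  00100110→0 (1)
 21  01001101→0 (1)
 22  10011011→1 (1)
 23  00110111→0 (0)
 24  01101110→0 (0)
 25  11011100→1 (1)
 26  10111001→1 (0)
 27  01110010→0 (0)
 28  11100100→1 (0)
 29  11001000→1 (0)
 30  10010000→1 (0)
 31  00100000→0 (1)
 32  01000001→0 (0)
 33  10000010→1 (1)
 34  00000101→0 (0)
 35  00001010→0 (1)
 36  00010101→0 (1)
 37  00101011→0 (0)
 38  01010110→0 (1)
 39  10101101→1 (1)
 40  01011011→0 (0)
 41  10110110→1 (1)
 42  01101101→0 (0)
 43  11011010→1 (1)
 44  10110101→1 (1)
 45  01101011→0 (0)
 46  11010110→1 (0)
 47  10101100→1 (1)
 48  01011001→0 (0)
 49  10110010→1 (1)
 50  01100101→0 (1)
 51  11001011→1 (0)
 52  10010110→1 (0)
 53  00101100→0 (0)
 54  01011000→0 (0)
 55  10110000→1 (1)
 56  01100001→0 (1)
 57  11000011→1 (1)
 58  10000111→1 (1)
 59  00001111→0 (1)
 60  00011111→0 (0)
 61  00111110→0 (1)
 62  01111101→0 (1)
 63  11111011→1 (0)
 64  11110110→1 (1)
 65  11101101→1 (1)
 66  11011011→1 (1)
 67  10110111→1 (1)
 68  01101111→0 (0)
 69  11011110→1 (1)
 70  10111101→1 (0)
 71  01111010→0 (1)
 72  11110101→1 (1)
 73  11101011→1 (1)
 74  11010111→1 (0)
 75  10101110→1 (1)
 76  01011101→0 (0)
 77  10111010→1 (0)
 78  01110100→0 (0)
 79  11101000→1 (1)
 80  11010001→1 (0)
 81  10100010→1 (0)
 82  01000100→0 (0)
 83  10001000→1 (0)
 84  00010000→0 (1)
 85  00100001→0 (1)
 86  01000011→0 (0)
 87  10000110→1 (1)
 88  00001101→0 (1)
 89  00011011→0 (0)
 90  00110110→0 (0)
 91  01101100→0 (0)
 92  11011000→1 (1)
 93  10110001→1 (1)
 94  01100011→0 (1)
 95  11000111→1 (1)
 96  10001111→1 (0)
 97  00011110→0 (0)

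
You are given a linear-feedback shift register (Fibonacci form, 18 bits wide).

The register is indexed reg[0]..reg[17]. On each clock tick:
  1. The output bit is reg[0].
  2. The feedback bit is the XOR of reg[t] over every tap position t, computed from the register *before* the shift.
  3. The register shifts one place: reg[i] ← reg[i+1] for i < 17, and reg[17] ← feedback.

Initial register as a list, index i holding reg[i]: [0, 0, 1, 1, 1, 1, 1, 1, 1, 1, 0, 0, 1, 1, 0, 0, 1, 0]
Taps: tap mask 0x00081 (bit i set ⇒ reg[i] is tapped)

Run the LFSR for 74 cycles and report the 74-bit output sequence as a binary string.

k : reg_k → out_k, fb_k
0: 001111111100110010 → 0, fb=1
1: 011111111001100101 → 0, fb=1
2: 111111110011001011 → 1, fb=0
3: 111111100110010110 → 1, fb=1
4: 111111001100101101 → 1, fb=1
5: 111110011001011011 → 1, fb=0
6: 111100110010110110 → 1, fb=0
7: 111001100101101100 → 1, fb=1
8: 110011001011011001 → 1, fb=1
9: 100110010110110011 → 1, fb=0
10: 001100101101100110 → 0, fb=0
11: 011001011011001100 → 0, fb=1
12: 110010110110011001 → 1, fb=0
13: 100101101100110010 → 1, fb=1
14: 001011011001100101 → 0, fb=1
15: 010110110011001011 → 0, fb=1
16: 101101100110010111 → 1, fb=1
17: 011011001100101111 → 0, fb=0
18: 110110011001011110 → 1, fb=0
19: 101100110010111100 → 1, fb=0
20: 011001100101111000 → 0, fb=0
21: 110011001011110000 → 1, fb=1
22: 100110010111100001 → 1, fb=0
23: 001100101111000010 → 0, fb=0
24: 011001011110000100 → 0, fb=1
25: 110010111100001001 → 1, fb=0
26: 100101111000010010 → 1, fb=0
27: 001011110000100100 → 0, fb=1
28: 010111100001001001 → 0, fb=0
29: 101111000010010010 → 1, fb=1
30: 011110000100100101 → 0, fb=0
31: 111100001001001010 → 1, fb=1
32: 111000010010010101 → 1, fb=0
33: 110000100100101010 → 1, fb=1
34: 100001001001010101 → 1, fb=1
35: 000010010010101011 → 0, fb=1
36: 000100100101010111 → 0, fb=0
37: 001001001010101110 → 0, fb=0
38: 010010010101011100 → 0, fb=1
39: 100100101010111001 → 1, fb=1
40: 001001010101110011 → 0, fb=1
41: 010010101011100111 → 0, fb=0
42: 100101010111001110 → 1, fb=0
43: 001010101110011100 → 0, fb=0
44: 010101011100111000 → 0, fb=1
45: 101010111001110001 → 1, fb=0
46: 010101110011100010 → 0, fb=1
47: 101011100111000101 → 1, fb=1
48: 010111001110001011 → 0, fb=0
49: 101110011100010110 → 1, fb=0
50: 011100111000101100 → 0, fb=1
51: 111001110001011001 → 1, fb=0
52: 110011100010110010 → 1, fb=1
53: 100111000101100101 → 1, fb=1
54: 001110001011001011 → 0, fb=0
55: 011100010110010110 → 0, fb=1
56: 111000101100101101 → 1, fb=1
57: 110001011001011011 → 1, fb=0
58: 100010110010110110 → 1, fb=0
59: 000101100101101100 → 0, fb=0
60: 001011001011011000 → 0, fb=0
61: 010110010110110000 → 0, fb=1
62: 101100101101100001 → 1, fb=1
63: 011001011011000011 → 0, fb=1
64: 110010110110000111 → 1, fb=0
65: 100101101100001110 → 1, fb=1
66: 001011011000011101 → 0, fb=1
67: 010110110000111011 → 0, fb=1
68: 101101100001110111 → 1, fb=1
69: 011011000011101111 → 0, fb=0
70: 110110000111011110 → 1, fb=1
71: 101100001110111101 → 1, fb=1
72: 011000011101111011 → 0, fb=1
73: 110000111011110111 → 1, fb=0

00111111110011001011011001100101111000010010010101011100111000101100101101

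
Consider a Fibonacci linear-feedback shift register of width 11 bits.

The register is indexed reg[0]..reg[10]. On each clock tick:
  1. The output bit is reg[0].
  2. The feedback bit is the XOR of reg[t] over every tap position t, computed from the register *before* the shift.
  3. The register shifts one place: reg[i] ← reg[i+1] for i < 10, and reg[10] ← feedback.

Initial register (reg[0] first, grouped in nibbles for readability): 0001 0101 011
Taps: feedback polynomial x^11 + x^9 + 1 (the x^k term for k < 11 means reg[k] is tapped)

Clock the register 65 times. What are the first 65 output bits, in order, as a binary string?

k : reg_k → out_k, fb_k
0: 00010101011 → 0, fb=1
1: 00101010111 → 0, fb=1
2: 01010101111 → 0, fb=1
3: 10101011111 → 1, fb=0
4: 01010111110 → 0, fb=1
5: 10101111101 → 1, fb=1
6: 01011111011 → 0, fb=1
7: 10111110111 → 1, fb=0
8: 01111101110 → 0, fb=1
9: 11111011101 → 1, fb=1
10: 11110111011 → 1, fb=0
11: 11101110110 → 1, fb=0
12: 11011101100 → 1, fb=1
13: 10111011001 → 1, fb=1
14: 01110110011 → 0, fb=1
15: 11101100111 → 1, fb=0
16: 11011001110 → 1, fb=0
17: 10110011100 → 1, fb=1
18: 01100111001 → 0, fb=0
19: 11001110010 → 1, fb=0
20: 10011100100 → 1, fb=1
21: 00111001001 → 0, fb=0
22: 01110010010 → 0, fb=1
23: 11100100101 → 1, fb=1
24: 11001001011 → 1, fb=0
25: 10010010110 → 1, fb=0
26: 00100101100 → 0, fb=0
27: 01001011000 → 0, fb=0
28: 10010110000 → 1, fb=1
29: 00101100001 → 0, fb=0
30: 01011000010 → 0, fb=1
31: 10110000101 → 1, fb=1
32: 01100001011 → 0, fb=1
33: 11000010111 → 1, fb=0
34: 10000101110 → 1, fb=0
35: 00001011100 → 0, fb=0
36: 00010111000 → 0, fb=0
37: 00101110000 → 0, fb=0
38: 01011100000 → 0, fb=0
39: 10111000000 → 1, fb=1
40: 01110000001 → 0, fb=0
41: 11100000010 → 1, fb=0
42: 11000000100 → 1, fb=1
43: 10000001001 → 1, fb=1
44: 00000010011 → 0, fb=1
45: 00000100111 → 0, fb=1
46: 00001001111 → 0, fb=1
47: 00010011111 → 0, fb=1
48: 00100111111 → 0, fb=1
49: 01001111111 → 0, fb=1
50: 10011111111 → 1, fb=0
51: 00111111110 → 0, fb=1
52: 01111111101 → 0, fb=0
53: 11111111010 → 1, fb=0
54: 11111110100 → 1, fb=1
55: 11111101001 → 1, fb=1
56: 11111010011 → 1, fb=0
57: 11110100110 → 1, fb=0
58: 11101001100 → 1, fb=1
59: 11010011001 → 1, fb=1
60: 10100110011 → 1, fb=0
61: 01001100110 → 0, fb=1
62: 10011001101 → 1, fb=1
63: 00110011011 → 0, fb=1
64: 01100110111 → 0, fb=1

00010101011111011101100111001001011000010111000000100111111110100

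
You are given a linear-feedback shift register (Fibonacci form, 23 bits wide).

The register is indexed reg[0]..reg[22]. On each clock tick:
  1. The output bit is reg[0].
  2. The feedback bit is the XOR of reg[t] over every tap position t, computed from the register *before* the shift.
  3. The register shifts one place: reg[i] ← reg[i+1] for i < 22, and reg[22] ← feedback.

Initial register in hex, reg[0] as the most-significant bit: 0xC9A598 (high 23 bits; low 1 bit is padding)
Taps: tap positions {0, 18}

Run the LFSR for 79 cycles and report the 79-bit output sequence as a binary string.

1100100110100101100110010101100110000111000010101110010000101111011011101011110

step | reg (before) | out | fb
   0 | 11001001101001011001100 | 1 | 1
   1 | 10010011010010110011001 | 1 | 0
   2 | 00100110100101100110010 | 0 | 1
   3 | 01001101001011001100101 | 0 | 0
   4 | 10011010010110011001010 | 1 | 1
   5 | 00110100101100110010101 | 0 | 1
   6 | 01101001011001100101011 | 0 | 0
   7 | 11010010110011001010110 | 1 | 0
   8 | 10100101100110010101100 | 1 | 1
   9 | 01001011001100101011001 | 0 | 1
  10 | 10010110011001010110011 | 1 | 0
  11 | 00101100110010101100110 | 0 | 0
  12 | 01011001100101011001100 | 0 | 0
  13 | 10110011001010110011000 | 1 | 0
  14 | 01100110010101100110000 | 0 | 1
  15 | 11001100101011001100001 | 1 | 1
  16 | 10011001010110011000011 | 1 | 1
  17 | 00110010101100110000111 | 0 | 0
  18 | 01100101011001100001110 | 0 | 0
  19 | 11001010110011000011100 | 1 | 0
  20 | 10010101100110000111000 | 1 | 0
  21 | 00101011001100001110000 | 0 | 1
  22 | 01010110011000011100001 | 0 | 0
  23 | 10101100110000111000010 | 1 | 1
  24 | 01011001100001110000101 | 0 | 0
  25 | 10110011000011100001010 | 1 | 1
  26 | 01100110000111000010101 | 0 | 1
  27 | 11001100001110000101011 | 1 | 1
  28 | 10011000011100001010111 | 1 | 0
  29 | 00110000111000010101110 | 0 | 0
  30 | 01100001110000101011100 | 0 | 1
  31 | 11000011100001010111001 | 1 | 0
  32 | 10000111000010101110010 | 1 | 0
  33 | 00001110000101011100100 | 0 | 0
  34 | 00011100001010111001000 | 0 | 0
  35 | 00111000010101110010000 | 0 | 1
  36 | 01110000101011100100001 | 0 | 0
  37 | 11100001010111001000010 | 1 | 1
  38 | 11000010101110010000101 | 1 | 1
  39 | 10000101011100100001011 | 1 | 1
  40 | 00001010111001000010111 | 0 | 1
  41 | 00010101110010000101111 | 0 | 0
  42 | 00101011100100001011110 | 0 | 1
  43 | 01010111001000010111101 | 0 | 1
  44 | 10101110010000101111011 | 1 | 0
  45 | 01011100100001011110110 | 0 | 1
  46 | 10111001000010111101101 | 1 | 1
  47 | 01110010000101111011011 | 0 | 1
  48 | 11100100001011110110111 | 1 | 0
  49 | 11001000010111101101110 | 1 | 1
  50 | 10010000101111011011101 | 1 | 0
  51 | 00100001011110110111010 | 0 | 1
  52 | 01000010111101101110101 | 0 | 1
  53 | 10000101111011011101011 | 1 | 1
  54 | 00001011110110111010111 | 0 | 1
  55 | 00010111101101110101111 | 0 | 0
  56 | 00101111011011101011110 | 0 | 1
  57 | 01011110110111010111101 | 0 | 1
  58 | 10111101101110101111011 | 1 | 0
  59 | 01111011011101011110110 | 0 | 1
  60 | 11110110111010111101101 | 1 | 1
  61 | 11101101110101111011011 | 1 | 0
  62 | 11011011101011110110110 | 1 | 0
  63 | 10110111010111101101100 | 1 | 1
  64 | 01101110101111011011001 | 0 | 1
  65 | 11011101011110110110011 | 1 | 0
  66 | 10111010111101101100110 | 1 | 1
  67 | 01110101111011011001101 | 0 | 0
  68 | 11101011110110110011010 | 1 | 0
  69 | 11010111101101100110100 | 1 | 0
  70 | 10101111011011001101000 | 1 | 1
  71 | 01011110110110011010001 | 0 | 1
  72 | 10111101101100110100011 | 1 | 1
  73 | 01111011011001101000111 | 0 | 0
  74 | 11110110110011010001110 | 1 | 1
  75 | 11101101100110100011101 | 1 | 0
  76 | 11011011001101000111010 | 1 | 0
  77 | 10110110011010001110100 | 1 | 0
  78 | 01101100110100011101000 | 0 | 0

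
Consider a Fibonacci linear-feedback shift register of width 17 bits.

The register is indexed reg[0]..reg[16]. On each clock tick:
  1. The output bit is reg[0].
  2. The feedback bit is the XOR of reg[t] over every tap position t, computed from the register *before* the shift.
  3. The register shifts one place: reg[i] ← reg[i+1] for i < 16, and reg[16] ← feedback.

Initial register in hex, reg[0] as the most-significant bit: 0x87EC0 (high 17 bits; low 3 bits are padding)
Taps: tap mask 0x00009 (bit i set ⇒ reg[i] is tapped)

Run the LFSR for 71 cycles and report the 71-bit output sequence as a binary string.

k : reg_k → out_k, fb_k
0: 10000111111011000 → 1, fb=1
1: 00001111110110001 → 0, fb=0
2: 00011111101100010 → 0, fb=1
3: 00111111011000101 → 0, fb=1
4: 01111110110001011 → 0, fb=1
5: 11111101100010111 → 1, fb=0
6: 11111011000101110 → 1, fb=0
7: 11110110001011100 → 1, fb=0
8: 11101100010111000 → 1, fb=1
9: 11011000101110001 → 1, fb=0
10: 10110001011100010 → 1, fb=0
11: 01100010111000100 → 0, fb=0
12: 11000101110001000 → 1, fb=1
13: 10001011100010001 → 1, fb=1
14: 00010111000100011 → 0, fb=1
15: 00101110001000111 → 0, fb=0
16: 01011100010001110 → 0, fb=1
17: 10111000100011101 → 1, fb=0
18: 01110001000111010 → 0, fb=1
19: 11100010001110101 → 1, fb=1
20: 11000100011101011 → 1, fb=1
21: 10001000111010111 → 1, fb=1
22: 00010001110101111 → 0, fb=1
23: 00100011101011111 → 0, fb=0
24: 01000111010111110 → 0, fb=0
25: 10001110101111100 → 1, fb=1
26: 00011101011111001 → 0, fb=1
27: 00111010111110011 → 0, fb=1
28: 01110101111100111 → 0, fb=1
29: 11101011111001111 → 1, fb=1
30: 11010111110011111 → 1, fb=0
31: 10101111100111110 → 1, fb=1
32: 01011111001111101 → 0, fb=1
33: 10111110011111011 → 1, fb=0
34: 01111100111110110 → 0, fb=1
35: 11111001111101101 → 1, fb=0
36: 11110011111011010 → 1, fb=0
37: 11100111110110100 → 1, fb=1
38: 11001111101101001 → 1, fb=1
39: 10011111011010011 → 1, fb=0
40: 00111110110100110 → 0, fb=1
41: 01111101101001101 → 0, fb=1
42: 11111011010011011 → 1, fb=0
43: 11110110100110110 → 1, fb=0
44: 11101101001101100 → 1, fb=1
45: 11011010011011001 → 1, fb=0
46: 10110100110110010 → 1, fb=0
47: 01101001101100100 → 0, fb=0
48: 11010011011001000 → 1, fb=0
49: 10100110110010000 → 1, fb=1
50: 01001101100100001 → 0, fb=0
51: 10011011001000010 → 1, fb=0
52: 00110110010000100 → 0, fb=1
53: 01101100100001001 → 0, fb=0
54: 11011001000010010 → 1, fb=0
55: 10110010000100100 → 1, fb=0
56: 01100100001001000 → 0, fb=0
57: 11001000010010000 → 1, fb=1
58: 10010000100100001 → 1, fb=0
59: 00100001001000010 → 0, fb=0
60: 01000010010000100 → 0, fb=0
61: 10000100100001000 → 1, fb=1
62: 00001001000010001 → 0, fb=0
63: 00010010000100010 → 0, fb=1
64: 00100100001000101 → 0, fb=0
65: 01001000010001010 → 0, fb=0
66: 10010000100010100 → 1, fb=0
67: 00100001000101000 → 0, fb=0
68: 01000010001010000 → 0, fb=0
69: 10000100010100000 → 1, fb=1
70: 00001000101000001 → 0, fb=0

10000111111011000101110001000111010111110011111011010011011001000010010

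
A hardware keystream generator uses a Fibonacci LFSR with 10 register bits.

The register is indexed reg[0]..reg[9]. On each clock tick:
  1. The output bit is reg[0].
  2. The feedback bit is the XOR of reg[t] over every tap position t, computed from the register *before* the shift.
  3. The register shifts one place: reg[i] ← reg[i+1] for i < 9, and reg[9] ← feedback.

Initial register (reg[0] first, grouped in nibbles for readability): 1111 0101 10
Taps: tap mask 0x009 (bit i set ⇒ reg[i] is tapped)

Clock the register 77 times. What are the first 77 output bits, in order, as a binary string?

11110101100101100100100100000000010000001001000100000110010011010000100101010

tick  register→output (feedback)
  0  1111010110→1 (0)
  1  1110101100→1 (1)
  2  1101011001→1 (0)
  3  1010110010→1 (1)
  4  0101100101→0 (1)
  5  1011001011→1 (0)
  6  0110010110→0 (0)
  7  1100101100→1 (1)
  8  1001011001→1 (0)
  9  0010110010→0 (0)
 10  0101100100→0 (1)
 11  1011001001→1 (0)
 12  0110010010→0 (0)
 13  1100100100→1 (1)
 14  1001001001→1 (0)
 15  0010010010→0 (0)
 16  0100100100→0 (0)
 17  1001001000→1 (0)
 18  0010010000→0 (0)
 19  0100100000→0 (0)
 20  1001000000→1 (0)
 21  0010000000→0 (0)
 22  0100000000→0 (0)
 23  1000000000→1 (1)
 24  0000000001→0 (0)
 25  0000000010→0 (0)
 26  0000000100→0 (0)
 27  0000001000→0 (0)
 28  0000010000→0 (0)
 29  0000100000→0 (0)
 30  0001000000→0 (1)
 31  0010000001→0 (0)
 32  0100000010→0 (0)
 33  1000000100→1 (1)
 34  0000001001→0 (0)
 35  0000010010→0 (0)
 36  0000100100→0 (0)
 37  0001001000→0 (1)
 38  0010010001→0 (0)
 39  0100100010→0 (0)
 40  1001000100→1 (0)
 41  0010001000→0 (0)
 42  0100010000→0 (0)
 43  1000100000→1 (1)
 44  0001000001→0 (1)
 45  0010000011→0 (0)
 46  0100000110→0 (0)
 47  1000001100→1 (1)
 48  0000011001→0 (0)
 49  0000110010→0 (0)
 50  0001100100→0 (1)
 51  0011001001→0 (1)
 52  0110010011→0 (0)
 53  1100100110→1 (1)
 54  1001001101→1 (0)
 55  0010011010→0 (0)
 56  0100110100→0 (0)
 57  1001101000→1 (0)
 58  0011010000→0 (1)
 59  0110100001→0 (0)
 60  1101000010→1 (0)
 61  1010000100→1 (1)
 62  0100001001→0 (0)
 63  1000010010→1 (1)
 64  0000100101→0 (0)
 65  0001001010→0 (1)
 66  0010010101→0 (0)
 67  0100101010→0 (0)
 68  1001010100→1 (0)
 69  0010101000→0 (0)
 70  0101010000→0 (1)
 71  1010100001→1 (1)
 72  0101000011→0 (1)
 73  1010000111→1 (1)
 74  0100001111→0 (0)
 75  1000011110→1 (1)
 76  0000111101→0 (0)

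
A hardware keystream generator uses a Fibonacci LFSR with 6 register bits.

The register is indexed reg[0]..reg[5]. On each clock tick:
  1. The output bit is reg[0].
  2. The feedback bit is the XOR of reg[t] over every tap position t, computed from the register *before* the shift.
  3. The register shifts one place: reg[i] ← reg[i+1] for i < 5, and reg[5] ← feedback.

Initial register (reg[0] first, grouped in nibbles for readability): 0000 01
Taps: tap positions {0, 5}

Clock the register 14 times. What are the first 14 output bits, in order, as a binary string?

step | reg (before) | out | fb
   0 | 000001 | 0 | 1
   1 | 000011 | 0 | 1
   2 | 000111 | 0 | 1
   3 | 001111 | 0 | 1
   4 | 011111 | 0 | 1
   5 | 111111 | 1 | 0
   6 | 111110 | 1 | 1
   7 | 111101 | 1 | 0
   8 | 111010 | 1 | 1
   9 | 110101 | 1 | 0
  10 | 101010 | 1 | 1
  11 | 010101 | 0 | 1
  12 | 101011 | 1 | 0
  13 | 010110 | 0 | 0

00000111111010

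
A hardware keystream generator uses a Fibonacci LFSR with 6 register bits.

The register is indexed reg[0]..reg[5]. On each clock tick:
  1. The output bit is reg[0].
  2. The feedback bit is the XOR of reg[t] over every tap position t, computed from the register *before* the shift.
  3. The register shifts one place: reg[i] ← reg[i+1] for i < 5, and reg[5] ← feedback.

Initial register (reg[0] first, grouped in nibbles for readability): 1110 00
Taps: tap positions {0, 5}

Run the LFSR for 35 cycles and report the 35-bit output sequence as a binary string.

step | reg (before) | out | fb
   0 | 111000 | 1 | 1
   1 | 110001 | 1 | 0
   2 | 100010 | 1 | 1
   3 | 000101 | 0 | 1
   4 | 001011 | 0 | 1
   5 | 010111 | 0 | 1
   6 | 101111 | 1 | 0
   7 | 011110 | 0 | 0
   8 | 111100 | 1 | 1
   9 | 111001 | 1 | 0
  10 | 110010 | 1 | 1
  11 | 100101 | 1 | 0
  12 | 001010 | 0 | 0
  13 | 010100 | 0 | 0
  14 | 101000 | 1 | 1
  15 | 010001 | 0 | 1
  16 | 100011 | 1 | 0
  17 | 000110 | 0 | 0
  18 | 001100 | 0 | 0
  19 | 011000 | 0 | 0
  20 | 110000 | 1 | 1
  21 | 100001 | 1 | 0
  22 | 000010 | 0 | 0
  23 | 000100 | 0 | 0
  24 | 001000 | 0 | 0
  25 | 010000 | 0 | 0
  26 | 100000 | 1 | 1
  27 | 000001 | 0 | 1
  28 | 000011 | 0 | 1
  29 | 000111 | 0 | 1
  30 | 001111 | 0 | 1
  31 | 011111 | 0 | 1
  32 | 111111 | 1 | 0
  33 | 111110 | 1 | 1
  34 | 111101 | 1 | 0

11100010111100101000110000100000111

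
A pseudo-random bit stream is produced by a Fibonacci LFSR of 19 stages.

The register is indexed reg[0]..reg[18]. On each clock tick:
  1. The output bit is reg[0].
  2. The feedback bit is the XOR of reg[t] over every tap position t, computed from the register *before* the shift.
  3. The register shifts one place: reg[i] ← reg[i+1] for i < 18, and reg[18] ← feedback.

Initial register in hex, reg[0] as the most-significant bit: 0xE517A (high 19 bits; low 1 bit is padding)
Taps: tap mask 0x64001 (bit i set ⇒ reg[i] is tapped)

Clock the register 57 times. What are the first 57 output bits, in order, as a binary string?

111001010001011110110111011110101110110011010111111011100

k : reg_k → out_k, fb_k
0: 1110010100010111101 → 1, fb=1
1: 1100101000101111011 → 1, fb=0
2: 1001010001011110110 → 1, fb=1
3: 0010100010111101101 → 0, fb=1
4: 0101000101111011011 → 0, fb=1
5: 1010001011110110111 → 1, fb=0
6: 0100010111101101110 → 0, fb=1
7: 1000101111011011101 → 1, fb=1
8: 0001011110110111011 → 0, fb=1
9: 0010111101101110111 → 0, fb=1
10: 0101111011011101111 → 0, fb=0
11: 1011110110111011110 → 1, fb=1
12: 0111101101110111101 → 0, fb=0
13: 1111011011101111010 → 1, fb=1
14: 1110110111011110101 → 1, fb=1
15: 1101101110111101011 → 1, fb=1
16: 1011011101111010111 → 1, fb=0
17: 0110111011110101110 → 0, fb=1
18: 1101110111101011101 → 1, fb=1
19: 1011101111010111011 → 1, fb=0
20: 0111011110101110110 → 0, fb=0
21: 1110111101011101100 → 1, fb=1
22: 1101111010111011001 → 1, fb=1
23: 1011110101110110011 → 1, fb=0
24: 0111101011101100110 → 0, fb=1
25: 1111010111011001101 → 1, fb=0
26: 1110101110110011010 → 1, fb=1
27: 1101011101100110101 → 1, fb=1
28: 1010111011001101011 → 1, fb=1
29: 0101110110011010111 → 0, fb=1
30: 1011101100110101111 → 1, fb=1
31: 0111011001101011111 → 0, fb=1
32: 1110110011010111111 → 1, fb=0
33: 1101100110101111110 → 1, fb=1
34: 1011001101011111101 → 1, fb=1
35: 0110011010111111011 → 0, fb=1
36: 1100110101111110111 → 1, fb=0
37: 1001101011111101110 → 1, fb=0
38: 0011010111111011100 → 0, fb=1
39: 0110101111110111001 → 0, fb=0
40: 1101011111101110010 → 1, fb=1
41: 1010111111011100101 → 1, fb=0
42: 0101111110111001010 → 0, fb=1
43: 1011111101110010101 → 1, fb=1
44: 0111111011100101011 → 0, fb=0
45: 1111110111001010110 → 1, fb=1
46: 1111101110010101101 → 1, fb=0
47: 1111011100101011010 → 1, fb=1
48: 1110111001010110101 → 1, fb=1
49: 1101110010101101011 → 1, fb=1
50: 1011100101011010111 → 1, fb=0
51: 0111001010110101110 → 0, fb=1
52: 1110010101101011101 → 1, fb=1
53: 1100101011010111011 → 1, fb=0
54: 1001010110101110110 → 1, fb=1
55: 0010101101011101101 → 0, fb=1
56: 0101011010111011011 → 0, fb=1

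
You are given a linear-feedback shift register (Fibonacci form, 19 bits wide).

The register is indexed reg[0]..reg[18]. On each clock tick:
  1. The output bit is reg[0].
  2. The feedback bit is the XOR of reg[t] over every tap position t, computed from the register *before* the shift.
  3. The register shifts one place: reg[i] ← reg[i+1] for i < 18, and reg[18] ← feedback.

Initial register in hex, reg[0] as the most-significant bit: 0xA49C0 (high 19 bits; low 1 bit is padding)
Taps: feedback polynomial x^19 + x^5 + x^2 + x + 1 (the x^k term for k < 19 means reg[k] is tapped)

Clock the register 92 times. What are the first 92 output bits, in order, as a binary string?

10100100100111000001110110001010111111000011110101101110011000111111100011101010100111101111

step | reg (before) | out | fb
   0 | 1010010010011100000 | 1 | 1
   1 | 0100100100111000001 | 0 | 1
   2 | 1001001001110000011 | 1 | 1
   3 | 0010010011100000111 | 0 | 0
   4 | 0100100111000001110 | 0 | 1
   5 | 1001001110000011101 | 1 | 1
   6 | 0010011100000111011 | 0 | 0
   7 | 0100111000001110110 | 0 | 0
   8 | 1001110000011101100 | 1 | 0
   9 | 0011100000111011000 | 0 | 1
  10 | 0111000001110110001 | 0 | 0
  11 | 1110000011101100010 | 1 | 1
  12 | 1100000111011000101 | 1 | 0
  13 | 1000001110110001010 | 1 | 1
  14 | 0000011101100010101 | 0 | 1
  15 | 0000111011000101011 | 0 | 1
  16 | 0001110110001010111 | 0 | 1
  17 | 0011101100010101111 | 0 | 1
  18 | 0111011000101011111 | 0 | 1
  19 | 1110110001010111111 | 1 | 0
  20 | 1101100010101111110 | 1 | 0
  21 | 1011000101011111100 | 1 | 0
  22 | 0110001010111111000 | 0 | 0
  23 | 1100010101111110000 | 1 | 1
  24 | 1000101011111100001 | 1 | 1
  25 | 0001010111111000011 | 0 | 1
  26 | 0010101111110000111 | 0 | 1
  27 | 0101011111100001111 | 0 | 0
  28 | 1010111111000011110 | 1 | 1
  29 | 0101111110000111101 | 0 | 0
  30 | 1011111100001111010 | 1 | 1
  31 | 0111111000011110101 | 0 | 1
  32 | 1111110000111101011 | 1 | 0
  33 | 1111100001111010110 | 1 | 1
  34 | 1111000011110101101 | 1 | 1
  35 | 1110000111101011011 | 1 | 1
  36 | 1100001111010110111 | 1 | 0
  37 | 1000011110101101110 | 1 | 0
  38 | 0000111101011011100 | 0 | 1
  39 | 0001111010110111001 | 0 | 1
  40 | 0011110101101110011 | 0 | 0
  41 | 0111101011011100110 | 0 | 0
  42 | 1111010110111001100 | 1 | 0
  43 | 1110101101110011000 | 1 | 1
  44 | 1101011011100110001 | 1 | 1
  45 | 1010110111001100011 | 1 | 1
  46 | 0101101110011000111 | 0 | 1
  47 | 1011011100110001111 | 1 | 1
  48 | 0110111001100011111 | 0 | 1
  49 | 1101110011000111111 | 1 | 1
  50 | 1011100110001111111 | 1 | 0
  51 | 0111001100011111110 | 0 | 0
  52 | 1110011000111111100 | 1 | 0
  53 | 1100110001111111000 | 1 | 1
  54 | 1001100011111110001 | 1 | 1
  55 | 0011000111111100011 | 0 | 1
  56 | 0110001111111000111 | 0 | 0
  57 | 1100011111110001110 | 1 | 1
  58 | 1000111111100011101 | 1 | 0
  59 | 0001111111000111010 | 0 | 1
  60 | 0011111110001110101 | 0 | 0
  61 | 0111111100011101010 | 0 | 1
  62 | 1111111000111010101 | 1 | 0
  63 | 1111110001110101010 | 1 | 0
  64 | 1111100011101010100 | 1 | 1
  65 | 1111000111010101001 | 1 | 1
  66 | 1110001110101010011 | 1 | 1
  67 | 1100011101010100111 | 1 | 1
  68 | 1000111010101001111 | 1 | 0
  69 | 0001110101010011110 | 0 | 1
  70 | 0011101010100111101 | 0 | 1
  71 | 0111010101001111011 | 0 | 1
  72 | 1110101010011110111 | 1 | 1
  73 | 1101010100111101111 | 1 | 1
  74 | 1010101001111011111 | 1 | 0
  75 | 0101010011110111110 | 0 | 0
  76 | 1010100111101111100 | 1 | 0
  77 | 0101001111011111000 | 0 | 1
  78 | 1010011110111110001 | 1 | 1
  79 | 0100111101111100011 | 0 | 0
  80 | 1001111011111000110 | 1 | 0
  81 | 0011110111110001100 | 0 | 0
  82 | 0111101111100011000 | 0 | 0
  83 | 1111011111000110000 | 1 | 0
  84 | 1110111110001100000 | 1 | 0
  85 | 1101111100011000000 | 1 | 1
  86 | 1011111000110000001 | 1 | 1
  87 | 0111110001100000011 | 0 | 1
  88 | 1111100011000000111 | 1 | 1
  89 | 1111000110000001111 | 1 | 1
  90 | 1110001100000011111 | 1 | 1
  91 | 1100011000000111111 | 1 | 1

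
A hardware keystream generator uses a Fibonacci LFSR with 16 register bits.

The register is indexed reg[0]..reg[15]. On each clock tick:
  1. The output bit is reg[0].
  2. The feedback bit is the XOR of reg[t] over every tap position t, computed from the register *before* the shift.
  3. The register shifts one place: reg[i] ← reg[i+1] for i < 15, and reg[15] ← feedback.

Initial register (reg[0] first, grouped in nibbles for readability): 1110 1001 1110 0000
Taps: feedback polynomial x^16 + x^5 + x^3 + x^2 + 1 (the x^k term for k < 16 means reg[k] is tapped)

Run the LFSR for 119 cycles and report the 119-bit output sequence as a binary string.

k : reg_k → out_k, fb_k
0: 1110100111100000 → 1, fb=0
1: 1101001111000000 → 1, fb=0
2: 1010011110000000 → 1, fb=1
3: 0100111100000001 → 0, fb=1
4: 1001111000000011 → 1, fb=1
5: 0011110000000111 → 0, fb=1
6: 0111100000001111 → 0, fb=0
7: 1111000000011110 → 1, fb=1
8: 1110000000111101 → 1, fb=0
9: 1100000001111010 → 1, fb=1
10: 1000000011110101 → 1, fb=1
11: 0000000111101011 → 0, fb=0
12: 0000001111010110 → 0, fb=0
13: 0000011110101100 → 0, fb=1
14: 0000111101011001 → 0, fb=1
15: 0001111010110011 → 0, fb=0
16: 0011110101100110 → 0, fb=1
17: 0111101011001101 → 0, fb=0
18: 1111010110011010 → 1, fb=0
19: 1110101100110100 → 1, fb=0
20: 1101011001101000 → 1, fb=1
21: 1010110011010001 → 1, fb=1
22: 0101100110100011 → 0, fb=1
23: 1011001101000111 → 1, fb=1
24: 0110011010001111 → 0, fb=0
25: 1100110100011110 → 1, fb=0
26: 1001101000111100 → 1, fb=0
27: 0011010001111000 → 0, fb=1
28: 0110100011110001 → 0, fb=1
29: 1101000111100011 → 1, fb=0
30: 1010001111000110 → 1, fb=0
31: 0100011110001100 → 0, fb=1
32: 1000111100011001 → 1, fb=0
33: 0001111000110010 → 0, fb=0
34: 0011110001100100 → 0, fb=1
35: 0111100011001001 → 0, fb=0
36: 1111000110010010 → 1, fb=1
37: 1110001100100101 → 1, fb=0
38: 1100011001001010 → 1, fb=0
39: 1000110010010100 → 1, fb=0
40: 0001100100101000 → 0, fb=1
41: 0011001001010001 → 0, fb=0
42: 0110010010100010 → 0, fb=0
43: 1100100101000100 → 1, fb=1
44: 1001001010001001 → 1, fb=0
45: 0010010100010010 → 0, fb=0
46: 0100101000100100 → 0, fb=0
47: 1001010001001000 → 1, fb=1
48: 0010100010010001 → 0, fb=1
49: 0101000100100011 → 0, fb=1
50: 1010001001000111 → 1, fb=0
51: 0100010010001110 → 0, fb=1
52: 1000100100011101 → 1, fb=1
53: 0001001000111011 → 0, fb=1
54: 0010010001110111 → 0, fb=0
55: 0100100011101110 → 0, fb=0
56: 1001000111011100 → 1, fb=0
57: 0010001110111000 → 0, fb=1
58: 0100011101110001 → 0, fb=1
59: 1000111011100011 → 1, fb=0
60: 0001110111000110 → 0, fb=0
61: 0011101110001100 → 0, fb=0
62: 0111011100011000 → 0, fb=1
63: 1110111000110001 → 1, fb=1
64: 1101110001100011 → 1, fb=1
65: 1011100011000111 → 1, fb=1
66: 0111000110001111 → 0, fb=0
67: 1110001100011110 → 1, fb=0
68: 1100011000111100 → 1, fb=0
69: 1000110001111000 → 1, fb=0
70: 0001100011110000 → 0, fb=1
71: 0011000111100001 → 0, fb=0
72: 0110001111000010 → 0, fb=1
73: 1100011110000101 → 1, fb=0
74: 1000111100001010 → 1, fb=0
75: 0001111000010100 → 0, fb=0
76: 0011110000101000 → 0, fb=1
77: 0111100001010001 → 0, fb=0
78: 1111000010100010 → 1, fb=1
79: 1110000101000101 → 1, fb=0
80: 1100001010001010 → 1, fb=1
81: 1000010100010101 → 1, fb=0
82: 0000101000101010 → 0, fb=0
83: 0001010001010100 → 0, fb=0
84: 0010100010101000 → 0, fb=1
85: 0101000101010001 → 0, fb=1
86: 1010001010100011 → 1, fb=0
87: 0100010101000110 → 0, fb=1
88: 1000101010001101 → 1, fb=1
89: 0001010100011011 → 0, fb=0
90: 0010101000110110 → 0, fb=1
91: 0101010001101101 → 0, fb=0
92: 1010100011011010 → 1, fb=0
93: 0101000110110100 → 0, fb=1
94: 1010001101101001 → 1, fb=0
95: 0100011011010010 → 0, fb=1
96: 1000110110100101 → 1, fb=0
97: 0001101101001010 → 0, fb=1
98: 0011011010010101 → 0, fb=1
99: 0110110100101011 → 0, fb=0
100: 1101101001010110 → 1, fb=0
101: 1011010010101100 → 1, fb=0
102: 0110100101011000 → 0, fb=1
103: 1101001010110001 → 1, fb=0
104: 1010010101100010 → 1, fb=1
105: 0100101011000101 → 0, fb=0
106: 1001010110001010 → 1, fb=1
107: 0010101100010101 → 0, fb=1
108: 0101011000101011 → 0, fb=0
109: 1010110001010110 → 1, fb=1
110: 0101100010101101 → 0, fb=1
111: 1011000101011011 → 1, fb=1
112: 0110001010110111 → 0, fb=1
113: 1100010101101111 → 1, fb=0
114: 1000101011011110 → 1, fb=1
115: 0001010110111101 → 0, fb=0
116: 0010101101111010 → 0, fb=1
117: 0101011011110101 → 0, fb=0
118: 1010110111101010 → 1, fb=1

11101001111000000011110101100110100011110001100100101000100100011101110001100011110000101000101010001101101001010110001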